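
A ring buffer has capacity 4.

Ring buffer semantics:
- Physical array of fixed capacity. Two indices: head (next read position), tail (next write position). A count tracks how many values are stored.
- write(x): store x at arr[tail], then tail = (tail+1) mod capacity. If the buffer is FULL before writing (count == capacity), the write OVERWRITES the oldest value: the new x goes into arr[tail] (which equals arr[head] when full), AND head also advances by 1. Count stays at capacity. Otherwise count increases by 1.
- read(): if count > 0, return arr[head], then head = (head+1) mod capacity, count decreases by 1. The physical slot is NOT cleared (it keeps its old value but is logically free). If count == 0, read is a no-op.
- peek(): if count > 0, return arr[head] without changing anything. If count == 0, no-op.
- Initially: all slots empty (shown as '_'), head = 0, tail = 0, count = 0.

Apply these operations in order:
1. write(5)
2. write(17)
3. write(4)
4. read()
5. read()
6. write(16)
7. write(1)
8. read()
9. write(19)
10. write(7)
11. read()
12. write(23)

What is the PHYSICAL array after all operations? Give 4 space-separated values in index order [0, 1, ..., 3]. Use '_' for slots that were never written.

After op 1 (write(5)): arr=[5 _ _ _] head=0 tail=1 count=1
After op 2 (write(17)): arr=[5 17 _ _] head=0 tail=2 count=2
After op 3 (write(4)): arr=[5 17 4 _] head=0 tail=3 count=3
After op 4 (read()): arr=[5 17 4 _] head=1 tail=3 count=2
After op 5 (read()): arr=[5 17 4 _] head=2 tail=3 count=1
After op 6 (write(16)): arr=[5 17 4 16] head=2 tail=0 count=2
After op 7 (write(1)): arr=[1 17 4 16] head=2 tail=1 count=3
After op 8 (read()): arr=[1 17 4 16] head=3 tail=1 count=2
After op 9 (write(19)): arr=[1 19 4 16] head=3 tail=2 count=3
After op 10 (write(7)): arr=[1 19 7 16] head=3 tail=3 count=4
After op 11 (read()): arr=[1 19 7 16] head=0 tail=3 count=3
After op 12 (write(23)): arr=[1 19 7 23] head=0 tail=0 count=4

Answer: 1 19 7 23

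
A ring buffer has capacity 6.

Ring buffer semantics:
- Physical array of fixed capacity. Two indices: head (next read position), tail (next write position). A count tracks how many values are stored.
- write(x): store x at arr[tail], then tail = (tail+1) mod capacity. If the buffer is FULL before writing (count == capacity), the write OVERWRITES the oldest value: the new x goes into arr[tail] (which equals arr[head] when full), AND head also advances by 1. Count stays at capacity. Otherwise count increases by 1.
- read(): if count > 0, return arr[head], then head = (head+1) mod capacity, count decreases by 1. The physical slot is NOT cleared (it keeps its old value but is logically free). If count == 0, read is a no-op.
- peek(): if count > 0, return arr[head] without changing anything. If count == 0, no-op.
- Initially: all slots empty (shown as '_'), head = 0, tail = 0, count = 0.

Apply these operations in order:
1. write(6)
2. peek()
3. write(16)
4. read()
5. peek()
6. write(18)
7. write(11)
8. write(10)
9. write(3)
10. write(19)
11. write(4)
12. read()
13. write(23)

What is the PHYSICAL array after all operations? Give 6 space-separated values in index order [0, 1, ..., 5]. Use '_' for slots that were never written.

After op 1 (write(6)): arr=[6 _ _ _ _ _] head=0 tail=1 count=1
After op 2 (peek()): arr=[6 _ _ _ _ _] head=0 tail=1 count=1
After op 3 (write(16)): arr=[6 16 _ _ _ _] head=0 tail=2 count=2
After op 4 (read()): arr=[6 16 _ _ _ _] head=1 tail=2 count=1
After op 5 (peek()): arr=[6 16 _ _ _ _] head=1 tail=2 count=1
After op 6 (write(18)): arr=[6 16 18 _ _ _] head=1 tail=3 count=2
After op 7 (write(11)): arr=[6 16 18 11 _ _] head=1 tail=4 count=3
After op 8 (write(10)): arr=[6 16 18 11 10 _] head=1 tail=5 count=4
After op 9 (write(3)): arr=[6 16 18 11 10 3] head=1 tail=0 count=5
After op 10 (write(19)): arr=[19 16 18 11 10 3] head=1 tail=1 count=6
After op 11 (write(4)): arr=[19 4 18 11 10 3] head=2 tail=2 count=6
After op 12 (read()): arr=[19 4 18 11 10 3] head=3 tail=2 count=5
After op 13 (write(23)): arr=[19 4 23 11 10 3] head=3 tail=3 count=6

Answer: 19 4 23 11 10 3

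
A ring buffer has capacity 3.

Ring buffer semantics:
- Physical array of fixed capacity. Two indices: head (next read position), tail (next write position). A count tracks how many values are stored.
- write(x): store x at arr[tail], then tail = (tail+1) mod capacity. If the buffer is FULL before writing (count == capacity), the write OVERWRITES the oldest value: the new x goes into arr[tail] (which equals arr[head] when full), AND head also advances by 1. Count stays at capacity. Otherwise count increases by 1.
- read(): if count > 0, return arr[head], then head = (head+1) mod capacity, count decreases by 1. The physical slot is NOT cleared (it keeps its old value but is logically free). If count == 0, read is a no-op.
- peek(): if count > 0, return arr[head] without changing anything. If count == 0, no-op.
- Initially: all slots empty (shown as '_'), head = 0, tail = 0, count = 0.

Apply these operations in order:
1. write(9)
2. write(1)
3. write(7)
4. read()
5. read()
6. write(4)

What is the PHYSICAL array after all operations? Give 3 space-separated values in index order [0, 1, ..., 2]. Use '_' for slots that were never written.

After op 1 (write(9)): arr=[9 _ _] head=0 tail=1 count=1
After op 2 (write(1)): arr=[9 1 _] head=0 tail=2 count=2
After op 3 (write(7)): arr=[9 1 7] head=0 tail=0 count=3
After op 4 (read()): arr=[9 1 7] head=1 tail=0 count=2
After op 5 (read()): arr=[9 1 7] head=2 tail=0 count=1
After op 6 (write(4)): arr=[4 1 7] head=2 tail=1 count=2

Answer: 4 1 7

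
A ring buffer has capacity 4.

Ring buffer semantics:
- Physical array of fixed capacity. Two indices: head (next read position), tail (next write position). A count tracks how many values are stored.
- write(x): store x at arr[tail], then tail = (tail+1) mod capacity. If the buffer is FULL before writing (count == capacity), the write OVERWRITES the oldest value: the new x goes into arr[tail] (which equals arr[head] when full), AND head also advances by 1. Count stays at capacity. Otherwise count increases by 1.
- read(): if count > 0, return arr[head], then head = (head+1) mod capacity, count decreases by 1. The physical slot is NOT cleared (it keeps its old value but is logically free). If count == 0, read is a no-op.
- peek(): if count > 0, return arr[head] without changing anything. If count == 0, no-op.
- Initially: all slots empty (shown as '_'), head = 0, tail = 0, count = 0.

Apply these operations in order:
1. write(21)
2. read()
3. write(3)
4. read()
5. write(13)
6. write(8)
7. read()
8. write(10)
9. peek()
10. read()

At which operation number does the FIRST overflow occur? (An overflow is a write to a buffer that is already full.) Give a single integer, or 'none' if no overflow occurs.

After op 1 (write(21)): arr=[21 _ _ _] head=0 tail=1 count=1
After op 2 (read()): arr=[21 _ _ _] head=1 tail=1 count=0
After op 3 (write(3)): arr=[21 3 _ _] head=1 tail=2 count=1
After op 4 (read()): arr=[21 3 _ _] head=2 tail=2 count=0
After op 5 (write(13)): arr=[21 3 13 _] head=2 tail=3 count=1
After op 6 (write(8)): arr=[21 3 13 8] head=2 tail=0 count=2
After op 7 (read()): arr=[21 3 13 8] head=3 tail=0 count=1
After op 8 (write(10)): arr=[10 3 13 8] head=3 tail=1 count=2
After op 9 (peek()): arr=[10 3 13 8] head=3 tail=1 count=2
After op 10 (read()): arr=[10 3 13 8] head=0 tail=1 count=1

Answer: none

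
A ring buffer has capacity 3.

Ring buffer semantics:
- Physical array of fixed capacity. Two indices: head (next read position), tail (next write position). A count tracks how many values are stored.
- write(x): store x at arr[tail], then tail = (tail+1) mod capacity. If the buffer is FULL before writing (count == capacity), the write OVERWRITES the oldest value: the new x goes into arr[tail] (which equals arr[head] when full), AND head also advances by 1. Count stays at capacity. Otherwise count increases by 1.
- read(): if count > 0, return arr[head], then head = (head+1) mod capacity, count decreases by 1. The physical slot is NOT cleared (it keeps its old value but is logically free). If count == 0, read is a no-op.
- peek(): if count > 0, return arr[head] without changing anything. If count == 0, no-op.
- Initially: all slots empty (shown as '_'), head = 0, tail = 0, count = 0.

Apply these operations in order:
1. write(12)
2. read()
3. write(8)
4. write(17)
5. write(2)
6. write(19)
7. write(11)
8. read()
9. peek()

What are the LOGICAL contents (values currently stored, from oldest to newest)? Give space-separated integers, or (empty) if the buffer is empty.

Answer: 19 11

Derivation:
After op 1 (write(12)): arr=[12 _ _] head=0 tail=1 count=1
After op 2 (read()): arr=[12 _ _] head=1 tail=1 count=0
After op 3 (write(8)): arr=[12 8 _] head=1 tail=2 count=1
After op 4 (write(17)): arr=[12 8 17] head=1 tail=0 count=2
After op 5 (write(2)): arr=[2 8 17] head=1 tail=1 count=3
After op 6 (write(19)): arr=[2 19 17] head=2 tail=2 count=3
After op 7 (write(11)): arr=[2 19 11] head=0 tail=0 count=3
After op 8 (read()): arr=[2 19 11] head=1 tail=0 count=2
After op 9 (peek()): arr=[2 19 11] head=1 tail=0 count=2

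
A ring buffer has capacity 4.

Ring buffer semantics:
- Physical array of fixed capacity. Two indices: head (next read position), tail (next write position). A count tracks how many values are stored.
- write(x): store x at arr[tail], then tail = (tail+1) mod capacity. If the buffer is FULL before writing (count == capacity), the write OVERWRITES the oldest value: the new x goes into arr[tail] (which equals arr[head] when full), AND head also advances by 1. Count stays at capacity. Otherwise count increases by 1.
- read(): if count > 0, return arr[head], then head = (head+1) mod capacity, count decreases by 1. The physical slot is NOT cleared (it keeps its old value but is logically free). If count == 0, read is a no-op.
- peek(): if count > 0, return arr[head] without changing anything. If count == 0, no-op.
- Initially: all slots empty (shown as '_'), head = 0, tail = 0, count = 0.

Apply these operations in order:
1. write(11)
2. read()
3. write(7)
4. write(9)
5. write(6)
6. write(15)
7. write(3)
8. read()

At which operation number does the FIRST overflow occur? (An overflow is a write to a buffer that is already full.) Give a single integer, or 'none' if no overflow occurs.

After op 1 (write(11)): arr=[11 _ _ _] head=0 tail=1 count=1
After op 2 (read()): arr=[11 _ _ _] head=1 tail=1 count=0
After op 3 (write(7)): arr=[11 7 _ _] head=1 tail=2 count=1
After op 4 (write(9)): arr=[11 7 9 _] head=1 tail=3 count=2
After op 5 (write(6)): arr=[11 7 9 6] head=1 tail=0 count=3
After op 6 (write(15)): arr=[15 7 9 6] head=1 tail=1 count=4
After op 7 (write(3)): arr=[15 3 9 6] head=2 tail=2 count=4
After op 8 (read()): arr=[15 3 9 6] head=3 tail=2 count=3

Answer: 7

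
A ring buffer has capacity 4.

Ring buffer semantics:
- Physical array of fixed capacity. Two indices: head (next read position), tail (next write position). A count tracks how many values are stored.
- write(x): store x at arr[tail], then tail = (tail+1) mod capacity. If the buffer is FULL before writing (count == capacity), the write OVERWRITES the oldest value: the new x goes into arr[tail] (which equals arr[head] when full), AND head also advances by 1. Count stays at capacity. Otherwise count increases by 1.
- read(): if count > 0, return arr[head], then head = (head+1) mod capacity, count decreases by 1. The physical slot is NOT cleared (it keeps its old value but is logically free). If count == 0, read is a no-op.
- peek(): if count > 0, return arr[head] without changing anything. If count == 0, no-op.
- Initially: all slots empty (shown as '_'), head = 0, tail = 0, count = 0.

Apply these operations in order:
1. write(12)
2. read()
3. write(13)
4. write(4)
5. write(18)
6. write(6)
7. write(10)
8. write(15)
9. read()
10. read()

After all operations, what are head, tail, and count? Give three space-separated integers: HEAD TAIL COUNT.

Answer: 1 3 2

Derivation:
After op 1 (write(12)): arr=[12 _ _ _] head=0 tail=1 count=1
After op 2 (read()): arr=[12 _ _ _] head=1 tail=1 count=0
After op 3 (write(13)): arr=[12 13 _ _] head=1 tail=2 count=1
After op 4 (write(4)): arr=[12 13 4 _] head=1 tail=3 count=2
After op 5 (write(18)): arr=[12 13 4 18] head=1 tail=0 count=3
After op 6 (write(6)): arr=[6 13 4 18] head=1 tail=1 count=4
After op 7 (write(10)): arr=[6 10 4 18] head=2 tail=2 count=4
After op 8 (write(15)): arr=[6 10 15 18] head=3 tail=3 count=4
After op 9 (read()): arr=[6 10 15 18] head=0 tail=3 count=3
After op 10 (read()): arr=[6 10 15 18] head=1 tail=3 count=2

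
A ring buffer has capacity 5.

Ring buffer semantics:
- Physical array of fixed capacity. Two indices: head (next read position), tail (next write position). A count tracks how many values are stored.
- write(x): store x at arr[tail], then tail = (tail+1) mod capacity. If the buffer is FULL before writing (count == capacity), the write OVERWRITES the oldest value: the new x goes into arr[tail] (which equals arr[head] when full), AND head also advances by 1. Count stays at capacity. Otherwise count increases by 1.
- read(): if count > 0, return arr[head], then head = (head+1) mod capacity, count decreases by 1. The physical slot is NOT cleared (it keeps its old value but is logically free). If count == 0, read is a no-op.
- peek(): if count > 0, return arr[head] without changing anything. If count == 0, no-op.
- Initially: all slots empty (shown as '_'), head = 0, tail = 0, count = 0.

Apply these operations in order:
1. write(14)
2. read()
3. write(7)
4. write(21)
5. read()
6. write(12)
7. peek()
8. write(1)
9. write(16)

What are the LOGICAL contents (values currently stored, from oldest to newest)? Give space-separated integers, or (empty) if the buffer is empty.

After op 1 (write(14)): arr=[14 _ _ _ _] head=0 tail=1 count=1
After op 2 (read()): arr=[14 _ _ _ _] head=1 tail=1 count=0
After op 3 (write(7)): arr=[14 7 _ _ _] head=1 tail=2 count=1
After op 4 (write(21)): arr=[14 7 21 _ _] head=1 tail=3 count=2
After op 5 (read()): arr=[14 7 21 _ _] head=2 tail=3 count=1
After op 6 (write(12)): arr=[14 7 21 12 _] head=2 tail=4 count=2
After op 7 (peek()): arr=[14 7 21 12 _] head=2 tail=4 count=2
After op 8 (write(1)): arr=[14 7 21 12 1] head=2 tail=0 count=3
After op 9 (write(16)): arr=[16 7 21 12 1] head=2 tail=1 count=4

Answer: 21 12 1 16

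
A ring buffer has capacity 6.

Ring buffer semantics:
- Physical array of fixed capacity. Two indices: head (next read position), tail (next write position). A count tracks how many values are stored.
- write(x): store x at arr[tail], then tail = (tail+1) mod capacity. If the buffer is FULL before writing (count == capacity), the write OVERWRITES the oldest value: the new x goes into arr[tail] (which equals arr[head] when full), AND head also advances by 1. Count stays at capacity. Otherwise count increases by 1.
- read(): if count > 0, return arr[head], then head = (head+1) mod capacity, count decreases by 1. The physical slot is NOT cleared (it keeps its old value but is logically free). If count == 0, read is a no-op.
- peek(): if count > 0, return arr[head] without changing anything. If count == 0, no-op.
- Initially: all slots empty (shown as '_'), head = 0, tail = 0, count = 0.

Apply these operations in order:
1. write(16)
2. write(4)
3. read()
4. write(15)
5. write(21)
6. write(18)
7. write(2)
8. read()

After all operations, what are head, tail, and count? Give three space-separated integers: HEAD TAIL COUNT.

Answer: 2 0 4

Derivation:
After op 1 (write(16)): arr=[16 _ _ _ _ _] head=0 tail=1 count=1
After op 2 (write(4)): arr=[16 4 _ _ _ _] head=0 tail=2 count=2
After op 3 (read()): arr=[16 4 _ _ _ _] head=1 tail=2 count=1
After op 4 (write(15)): arr=[16 4 15 _ _ _] head=1 tail=3 count=2
After op 5 (write(21)): arr=[16 4 15 21 _ _] head=1 tail=4 count=3
After op 6 (write(18)): arr=[16 4 15 21 18 _] head=1 tail=5 count=4
After op 7 (write(2)): arr=[16 4 15 21 18 2] head=1 tail=0 count=5
After op 8 (read()): arr=[16 4 15 21 18 2] head=2 tail=0 count=4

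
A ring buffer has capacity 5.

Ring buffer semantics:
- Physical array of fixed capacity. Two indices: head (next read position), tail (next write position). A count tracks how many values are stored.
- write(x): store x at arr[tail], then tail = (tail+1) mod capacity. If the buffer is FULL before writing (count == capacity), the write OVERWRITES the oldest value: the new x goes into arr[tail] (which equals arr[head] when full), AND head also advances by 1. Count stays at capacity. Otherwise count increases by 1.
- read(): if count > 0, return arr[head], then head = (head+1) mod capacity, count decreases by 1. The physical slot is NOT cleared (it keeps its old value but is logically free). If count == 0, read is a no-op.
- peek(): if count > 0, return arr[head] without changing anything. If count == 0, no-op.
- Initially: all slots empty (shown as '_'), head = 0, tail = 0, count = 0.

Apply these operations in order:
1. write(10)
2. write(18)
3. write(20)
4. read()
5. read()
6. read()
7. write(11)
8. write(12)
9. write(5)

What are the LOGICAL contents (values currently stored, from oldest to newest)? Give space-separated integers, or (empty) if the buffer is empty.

Answer: 11 12 5

Derivation:
After op 1 (write(10)): arr=[10 _ _ _ _] head=0 tail=1 count=1
After op 2 (write(18)): arr=[10 18 _ _ _] head=0 tail=2 count=2
After op 3 (write(20)): arr=[10 18 20 _ _] head=0 tail=3 count=3
After op 4 (read()): arr=[10 18 20 _ _] head=1 tail=3 count=2
After op 5 (read()): arr=[10 18 20 _ _] head=2 tail=3 count=1
After op 6 (read()): arr=[10 18 20 _ _] head=3 tail=3 count=0
After op 7 (write(11)): arr=[10 18 20 11 _] head=3 tail=4 count=1
After op 8 (write(12)): arr=[10 18 20 11 12] head=3 tail=0 count=2
After op 9 (write(5)): arr=[5 18 20 11 12] head=3 tail=1 count=3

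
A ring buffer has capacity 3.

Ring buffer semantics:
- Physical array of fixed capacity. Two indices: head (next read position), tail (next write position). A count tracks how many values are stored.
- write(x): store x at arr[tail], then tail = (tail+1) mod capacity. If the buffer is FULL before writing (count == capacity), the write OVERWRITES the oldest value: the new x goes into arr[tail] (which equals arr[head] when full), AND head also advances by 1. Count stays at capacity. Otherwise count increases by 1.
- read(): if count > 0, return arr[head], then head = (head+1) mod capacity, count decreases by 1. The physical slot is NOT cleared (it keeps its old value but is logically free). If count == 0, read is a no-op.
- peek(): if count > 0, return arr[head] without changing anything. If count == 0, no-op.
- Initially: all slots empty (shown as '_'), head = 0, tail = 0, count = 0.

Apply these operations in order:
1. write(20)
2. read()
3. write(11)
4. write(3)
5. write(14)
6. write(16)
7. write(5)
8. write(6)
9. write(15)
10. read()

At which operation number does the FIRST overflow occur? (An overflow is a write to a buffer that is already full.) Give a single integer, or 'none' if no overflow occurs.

Answer: 6

Derivation:
After op 1 (write(20)): arr=[20 _ _] head=0 tail=1 count=1
After op 2 (read()): arr=[20 _ _] head=1 tail=1 count=0
After op 3 (write(11)): arr=[20 11 _] head=1 tail=2 count=1
After op 4 (write(3)): arr=[20 11 3] head=1 tail=0 count=2
After op 5 (write(14)): arr=[14 11 3] head=1 tail=1 count=3
After op 6 (write(16)): arr=[14 16 3] head=2 tail=2 count=3
After op 7 (write(5)): arr=[14 16 5] head=0 tail=0 count=3
After op 8 (write(6)): arr=[6 16 5] head=1 tail=1 count=3
After op 9 (write(15)): arr=[6 15 5] head=2 tail=2 count=3
After op 10 (read()): arr=[6 15 5] head=0 tail=2 count=2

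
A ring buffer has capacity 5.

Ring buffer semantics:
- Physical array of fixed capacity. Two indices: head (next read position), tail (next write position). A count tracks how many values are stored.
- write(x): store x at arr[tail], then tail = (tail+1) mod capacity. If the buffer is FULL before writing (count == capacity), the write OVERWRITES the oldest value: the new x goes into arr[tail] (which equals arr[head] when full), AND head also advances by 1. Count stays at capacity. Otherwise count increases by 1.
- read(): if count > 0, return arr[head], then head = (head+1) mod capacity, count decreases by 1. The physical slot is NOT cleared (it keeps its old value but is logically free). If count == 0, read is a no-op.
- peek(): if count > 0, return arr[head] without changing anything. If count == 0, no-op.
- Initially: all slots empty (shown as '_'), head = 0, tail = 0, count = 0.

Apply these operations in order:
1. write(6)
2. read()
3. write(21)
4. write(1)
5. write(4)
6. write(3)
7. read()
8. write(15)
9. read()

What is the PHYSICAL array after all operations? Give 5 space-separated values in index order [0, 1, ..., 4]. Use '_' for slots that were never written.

Answer: 15 21 1 4 3

Derivation:
After op 1 (write(6)): arr=[6 _ _ _ _] head=0 tail=1 count=1
After op 2 (read()): arr=[6 _ _ _ _] head=1 tail=1 count=0
After op 3 (write(21)): arr=[6 21 _ _ _] head=1 tail=2 count=1
After op 4 (write(1)): arr=[6 21 1 _ _] head=1 tail=3 count=2
After op 5 (write(4)): arr=[6 21 1 4 _] head=1 tail=4 count=3
After op 6 (write(3)): arr=[6 21 1 4 3] head=1 tail=0 count=4
After op 7 (read()): arr=[6 21 1 4 3] head=2 tail=0 count=3
After op 8 (write(15)): arr=[15 21 1 4 3] head=2 tail=1 count=4
After op 9 (read()): arr=[15 21 1 4 3] head=3 tail=1 count=3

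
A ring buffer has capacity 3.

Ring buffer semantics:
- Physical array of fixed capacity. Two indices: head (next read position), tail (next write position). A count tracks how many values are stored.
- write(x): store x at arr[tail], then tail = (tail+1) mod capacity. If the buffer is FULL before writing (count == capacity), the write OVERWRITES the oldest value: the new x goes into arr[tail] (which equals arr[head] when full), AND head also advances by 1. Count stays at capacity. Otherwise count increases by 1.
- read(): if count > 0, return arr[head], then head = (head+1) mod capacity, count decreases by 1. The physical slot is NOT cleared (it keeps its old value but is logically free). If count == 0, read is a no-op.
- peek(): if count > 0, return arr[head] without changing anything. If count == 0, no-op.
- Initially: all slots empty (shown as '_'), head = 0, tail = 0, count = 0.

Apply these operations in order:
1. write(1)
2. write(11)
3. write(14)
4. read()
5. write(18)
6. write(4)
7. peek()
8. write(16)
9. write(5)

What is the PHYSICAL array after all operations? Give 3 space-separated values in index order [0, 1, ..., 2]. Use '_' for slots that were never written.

Answer: 5 4 16

Derivation:
After op 1 (write(1)): arr=[1 _ _] head=0 tail=1 count=1
After op 2 (write(11)): arr=[1 11 _] head=0 tail=2 count=2
After op 3 (write(14)): arr=[1 11 14] head=0 tail=0 count=3
After op 4 (read()): arr=[1 11 14] head=1 tail=0 count=2
After op 5 (write(18)): arr=[18 11 14] head=1 tail=1 count=3
After op 6 (write(4)): arr=[18 4 14] head=2 tail=2 count=3
After op 7 (peek()): arr=[18 4 14] head=2 tail=2 count=3
After op 8 (write(16)): arr=[18 4 16] head=0 tail=0 count=3
After op 9 (write(5)): arr=[5 4 16] head=1 tail=1 count=3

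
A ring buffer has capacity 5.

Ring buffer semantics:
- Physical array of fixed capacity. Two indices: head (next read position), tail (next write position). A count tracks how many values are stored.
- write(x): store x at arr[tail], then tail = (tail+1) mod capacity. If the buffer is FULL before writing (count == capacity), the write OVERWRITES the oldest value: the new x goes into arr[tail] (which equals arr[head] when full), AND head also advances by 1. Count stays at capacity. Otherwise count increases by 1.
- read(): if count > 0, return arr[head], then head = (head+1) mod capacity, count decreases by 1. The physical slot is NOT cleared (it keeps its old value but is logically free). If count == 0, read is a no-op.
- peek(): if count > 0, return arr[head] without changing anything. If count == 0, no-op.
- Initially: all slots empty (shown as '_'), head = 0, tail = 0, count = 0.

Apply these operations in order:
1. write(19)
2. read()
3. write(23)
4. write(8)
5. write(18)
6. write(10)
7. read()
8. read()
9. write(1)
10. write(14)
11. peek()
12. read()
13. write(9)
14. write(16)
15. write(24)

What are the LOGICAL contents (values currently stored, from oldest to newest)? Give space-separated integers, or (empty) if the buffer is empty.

After op 1 (write(19)): arr=[19 _ _ _ _] head=0 tail=1 count=1
After op 2 (read()): arr=[19 _ _ _ _] head=1 tail=1 count=0
After op 3 (write(23)): arr=[19 23 _ _ _] head=1 tail=2 count=1
After op 4 (write(8)): arr=[19 23 8 _ _] head=1 tail=3 count=2
After op 5 (write(18)): arr=[19 23 8 18 _] head=1 tail=4 count=3
After op 6 (write(10)): arr=[19 23 8 18 10] head=1 tail=0 count=4
After op 7 (read()): arr=[19 23 8 18 10] head=2 tail=0 count=3
After op 8 (read()): arr=[19 23 8 18 10] head=3 tail=0 count=2
After op 9 (write(1)): arr=[1 23 8 18 10] head=3 tail=1 count=3
After op 10 (write(14)): arr=[1 14 8 18 10] head=3 tail=2 count=4
After op 11 (peek()): arr=[1 14 8 18 10] head=3 tail=2 count=4
After op 12 (read()): arr=[1 14 8 18 10] head=4 tail=2 count=3
After op 13 (write(9)): arr=[1 14 9 18 10] head=4 tail=3 count=4
After op 14 (write(16)): arr=[1 14 9 16 10] head=4 tail=4 count=5
After op 15 (write(24)): arr=[1 14 9 16 24] head=0 tail=0 count=5

Answer: 1 14 9 16 24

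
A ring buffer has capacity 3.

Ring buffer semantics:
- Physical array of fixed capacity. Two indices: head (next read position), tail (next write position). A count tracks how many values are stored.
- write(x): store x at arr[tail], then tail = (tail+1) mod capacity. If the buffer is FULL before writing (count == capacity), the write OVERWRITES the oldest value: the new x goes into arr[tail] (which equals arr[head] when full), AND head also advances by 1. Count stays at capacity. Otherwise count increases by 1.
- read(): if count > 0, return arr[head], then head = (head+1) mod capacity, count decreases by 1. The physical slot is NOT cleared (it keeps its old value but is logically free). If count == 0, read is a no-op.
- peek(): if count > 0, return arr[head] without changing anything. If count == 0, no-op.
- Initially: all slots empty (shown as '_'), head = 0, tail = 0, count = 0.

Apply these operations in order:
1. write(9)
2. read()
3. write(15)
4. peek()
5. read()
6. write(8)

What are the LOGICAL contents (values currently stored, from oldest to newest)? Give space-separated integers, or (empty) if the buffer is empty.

Answer: 8

Derivation:
After op 1 (write(9)): arr=[9 _ _] head=0 tail=1 count=1
After op 2 (read()): arr=[9 _ _] head=1 tail=1 count=0
After op 3 (write(15)): arr=[9 15 _] head=1 tail=2 count=1
After op 4 (peek()): arr=[9 15 _] head=1 tail=2 count=1
After op 5 (read()): arr=[9 15 _] head=2 tail=2 count=0
After op 6 (write(8)): arr=[9 15 8] head=2 tail=0 count=1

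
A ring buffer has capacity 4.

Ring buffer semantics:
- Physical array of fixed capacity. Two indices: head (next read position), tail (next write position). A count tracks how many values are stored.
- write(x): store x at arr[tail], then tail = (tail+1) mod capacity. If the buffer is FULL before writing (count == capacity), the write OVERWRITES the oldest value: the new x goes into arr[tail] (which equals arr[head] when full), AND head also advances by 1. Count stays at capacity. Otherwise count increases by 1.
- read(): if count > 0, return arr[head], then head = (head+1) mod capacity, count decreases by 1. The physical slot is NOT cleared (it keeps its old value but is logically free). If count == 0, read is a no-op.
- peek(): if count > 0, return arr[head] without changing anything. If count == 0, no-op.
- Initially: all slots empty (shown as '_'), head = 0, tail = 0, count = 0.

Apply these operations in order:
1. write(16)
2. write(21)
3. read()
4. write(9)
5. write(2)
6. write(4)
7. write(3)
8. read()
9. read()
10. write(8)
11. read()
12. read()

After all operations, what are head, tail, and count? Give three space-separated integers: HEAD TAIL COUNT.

After op 1 (write(16)): arr=[16 _ _ _] head=0 tail=1 count=1
After op 2 (write(21)): arr=[16 21 _ _] head=0 tail=2 count=2
After op 3 (read()): arr=[16 21 _ _] head=1 tail=2 count=1
After op 4 (write(9)): arr=[16 21 9 _] head=1 tail=3 count=2
After op 5 (write(2)): arr=[16 21 9 2] head=1 tail=0 count=3
After op 6 (write(4)): arr=[4 21 9 2] head=1 tail=1 count=4
After op 7 (write(3)): arr=[4 3 9 2] head=2 tail=2 count=4
After op 8 (read()): arr=[4 3 9 2] head=3 tail=2 count=3
After op 9 (read()): arr=[4 3 9 2] head=0 tail=2 count=2
After op 10 (write(8)): arr=[4 3 8 2] head=0 tail=3 count=3
After op 11 (read()): arr=[4 3 8 2] head=1 tail=3 count=2
After op 12 (read()): arr=[4 3 8 2] head=2 tail=3 count=1

Answer: 2 3 1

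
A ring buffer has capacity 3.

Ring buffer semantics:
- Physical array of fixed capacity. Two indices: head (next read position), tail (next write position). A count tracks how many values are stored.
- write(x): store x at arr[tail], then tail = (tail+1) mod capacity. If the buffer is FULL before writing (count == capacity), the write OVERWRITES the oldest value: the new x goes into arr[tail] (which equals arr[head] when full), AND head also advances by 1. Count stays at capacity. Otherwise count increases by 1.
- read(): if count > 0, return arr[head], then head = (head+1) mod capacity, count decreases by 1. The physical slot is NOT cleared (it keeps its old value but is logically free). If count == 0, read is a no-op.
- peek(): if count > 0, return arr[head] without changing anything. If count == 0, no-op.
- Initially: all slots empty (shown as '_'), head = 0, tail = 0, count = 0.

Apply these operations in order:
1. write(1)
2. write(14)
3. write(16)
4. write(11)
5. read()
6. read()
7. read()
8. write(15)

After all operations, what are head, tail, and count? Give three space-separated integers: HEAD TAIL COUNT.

Answer: 1 2 1

Derivation:
After op 1 (write(1)): arr=[1 _ _] head=0 tail=1 count=1
After op 2 (write(14)): arr=[1 14 _] head=0 tail=2 count=2
After op 3 (write(16)): arr=[1 14 16] head=0 tail=0 count=3
After op 4 (write(11)): arr=[11 14 16] head=1 tail=1 count=3
After op 5 (read()): arr=[11 14 16] head=2 tail=1 count=2
After op 6 (read()): arr=[11 14 16] head=0 tail=1 count=1
After op 7 (read()): arr=[11 14 16] head=1 tail=1 count=0
After op 8 (write(15)): arr=[11 15 16] head=1 tail=2 count=1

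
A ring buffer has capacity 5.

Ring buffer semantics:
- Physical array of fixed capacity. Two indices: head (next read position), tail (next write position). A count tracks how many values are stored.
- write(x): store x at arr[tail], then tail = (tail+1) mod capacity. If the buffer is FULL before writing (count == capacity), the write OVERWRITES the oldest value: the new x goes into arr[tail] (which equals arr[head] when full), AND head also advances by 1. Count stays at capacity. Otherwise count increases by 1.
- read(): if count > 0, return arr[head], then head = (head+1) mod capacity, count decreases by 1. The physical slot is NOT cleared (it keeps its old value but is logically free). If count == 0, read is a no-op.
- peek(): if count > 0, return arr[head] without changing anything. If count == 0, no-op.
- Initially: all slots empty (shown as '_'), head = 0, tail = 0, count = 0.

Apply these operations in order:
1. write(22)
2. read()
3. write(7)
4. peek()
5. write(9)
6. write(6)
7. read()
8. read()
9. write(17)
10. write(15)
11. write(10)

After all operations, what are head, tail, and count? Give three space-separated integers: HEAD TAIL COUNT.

Answer: 3 2 4

Derivation:
After op 1 (write(22)): arr=[22 _ _ _ _] head=0 tail=1 count=1
After op 2 (read()): arr=[22 _ _ _ _] head=1 tail=1 count=0
After op 3 (write(7)): arr=[22 7 _ _ _] head=1 tail=2 count=1
After op 4 (peek()): arr=[22 7 _ _ _] head=1 tail=2 count=1
After op 5 (write(9)): arr=[22 7 9 _ _] head=1 tail=3 count=2
After op 6 (write(6)): arr=[22 7 9 6 _] head=1 tail=4 count=3
After op 7 (read()): arr=[22 7 9 6 _] head=2 tail=4 count=2
After op 8 (read()): arr=[22 7 9 6 _] head=3 tail=4 count=1
After op 9 (write(17)): arr=[22 7 9 6 17] head=3 tail=0 count=2
After op 10 (write(15)): arr=[15 7 9 6 17] head=3 tail=1 count=3
After op 11 (write(10)): arr=[15 10 9 6 17] head=3 tail=2 count=4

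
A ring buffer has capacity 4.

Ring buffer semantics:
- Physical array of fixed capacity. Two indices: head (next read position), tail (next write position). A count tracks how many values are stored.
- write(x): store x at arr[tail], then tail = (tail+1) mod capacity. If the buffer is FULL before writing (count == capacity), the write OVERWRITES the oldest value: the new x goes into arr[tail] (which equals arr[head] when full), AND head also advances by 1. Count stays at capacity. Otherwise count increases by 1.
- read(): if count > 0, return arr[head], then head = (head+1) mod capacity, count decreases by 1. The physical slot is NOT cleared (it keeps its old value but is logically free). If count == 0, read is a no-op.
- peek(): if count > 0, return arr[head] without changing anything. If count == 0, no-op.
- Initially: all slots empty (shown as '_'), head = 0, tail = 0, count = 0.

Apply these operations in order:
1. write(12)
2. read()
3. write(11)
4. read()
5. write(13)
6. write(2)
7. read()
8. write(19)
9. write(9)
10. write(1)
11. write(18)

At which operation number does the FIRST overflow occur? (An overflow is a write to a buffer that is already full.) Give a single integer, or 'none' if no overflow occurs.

After op 1 (write(12)): arr=[12 _ _ _] head=0 tail=1 count=1
After op 2 (read()): arr=[12 _ _ _] head=1 tail=1 count=0
After op 3 (write(11)): arr=[12 11 _ _] head=1 tail=2 count=1
After op 4 (read()): arr=[12 11 _ _] head=2 tail=2 count=0
After op 5 (write(13)): arr=[12 11 13 _] head=2 tail=3 count=1
After op 6 (write(2)): arr=[12 11 13 2] head=2 tail=0 count=2
After op 7 (read()): arr=[12 11 13 2] head=3 tail=0 count=1
After op 8 (write(19)): arr=[19 11 13 2] head=3 tail=1 count=2
After op 9 (write(9)): arr=[19 9 13 2] head=3 tail=2 count=3
After op 10 (write(1)): arr=[19 9 1 2] head=3 tail=3 count=4
After op 11 (write(18)): arr=[19 9 1 18] head=0 tail=0 count=4

Answer: 11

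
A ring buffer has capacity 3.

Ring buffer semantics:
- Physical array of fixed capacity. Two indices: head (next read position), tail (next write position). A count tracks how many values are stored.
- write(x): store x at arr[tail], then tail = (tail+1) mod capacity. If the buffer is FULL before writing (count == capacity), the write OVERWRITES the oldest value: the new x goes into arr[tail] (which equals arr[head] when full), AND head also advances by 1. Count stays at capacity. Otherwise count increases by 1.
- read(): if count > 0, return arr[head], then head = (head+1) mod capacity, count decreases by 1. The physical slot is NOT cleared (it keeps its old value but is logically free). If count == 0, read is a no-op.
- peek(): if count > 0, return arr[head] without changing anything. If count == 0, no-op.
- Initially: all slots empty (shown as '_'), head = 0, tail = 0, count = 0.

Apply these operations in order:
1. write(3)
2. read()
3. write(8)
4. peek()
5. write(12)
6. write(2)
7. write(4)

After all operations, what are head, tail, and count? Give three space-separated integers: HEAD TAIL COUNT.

Answer: 2 2 3

Derivation:
After op 1 (write(3)): arr=[3 _ _] head=0 tail=1 count=1
After op 2 (read()): arr=[3 _ _] head=1 tail=1 count=0
After op 3 (write(8)): arr=[3 8 _] head=1 tail=2 count=1
After op 4 (peek()): arr=[3 8 _] head=1 tail=2 count=1
After op 5 (write(12)): arr=[3 8 12] head=1 tail=0 count=2
After op 6 (write(2)): arr=[2 8 12] head=1 tail=1 count=3
After op 7 (write(4)): arr=[2 4 12] head=2 tail=2 count=3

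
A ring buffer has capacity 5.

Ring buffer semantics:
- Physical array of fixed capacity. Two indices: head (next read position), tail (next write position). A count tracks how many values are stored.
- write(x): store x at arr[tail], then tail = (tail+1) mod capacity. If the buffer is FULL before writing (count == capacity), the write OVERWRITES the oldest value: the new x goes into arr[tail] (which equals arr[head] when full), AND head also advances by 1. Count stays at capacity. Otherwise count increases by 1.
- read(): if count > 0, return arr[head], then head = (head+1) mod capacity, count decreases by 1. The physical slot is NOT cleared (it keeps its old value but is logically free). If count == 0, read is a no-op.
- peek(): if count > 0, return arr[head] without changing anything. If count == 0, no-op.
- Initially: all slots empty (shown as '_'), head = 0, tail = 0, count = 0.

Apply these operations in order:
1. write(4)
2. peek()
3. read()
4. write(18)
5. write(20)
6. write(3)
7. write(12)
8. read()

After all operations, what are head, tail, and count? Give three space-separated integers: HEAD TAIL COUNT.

Answer: 2 0 3

Derivation:
After op 1 (write(4)): arr=[4 _ _ _ _] head=0 tail=1 count=1
After op 2 (peek()): arr=[4 _ _ _ _] head=0 tail=1 count=1
After op 3 (read()): arr=[4 _ _ _ _] head=1 tail=1 count=0
After op 4 (write(18)): arr=[4 18 _ _ _] head=1 tail=2 count=1
After op 5 (write(20)): arr=[4 18 20 _ _] head=1 tail=3 count=2
After op 6 (write(3)): arr=[4 18 20 3 _] head=1 tail=4 count=3
After op 7 (write(12)): arr=[4 18 20 3 12] head=1 tail=0 count=4
After op 8 (read()): arr=[4 18 20 3 12] head=2 tail=0 count=3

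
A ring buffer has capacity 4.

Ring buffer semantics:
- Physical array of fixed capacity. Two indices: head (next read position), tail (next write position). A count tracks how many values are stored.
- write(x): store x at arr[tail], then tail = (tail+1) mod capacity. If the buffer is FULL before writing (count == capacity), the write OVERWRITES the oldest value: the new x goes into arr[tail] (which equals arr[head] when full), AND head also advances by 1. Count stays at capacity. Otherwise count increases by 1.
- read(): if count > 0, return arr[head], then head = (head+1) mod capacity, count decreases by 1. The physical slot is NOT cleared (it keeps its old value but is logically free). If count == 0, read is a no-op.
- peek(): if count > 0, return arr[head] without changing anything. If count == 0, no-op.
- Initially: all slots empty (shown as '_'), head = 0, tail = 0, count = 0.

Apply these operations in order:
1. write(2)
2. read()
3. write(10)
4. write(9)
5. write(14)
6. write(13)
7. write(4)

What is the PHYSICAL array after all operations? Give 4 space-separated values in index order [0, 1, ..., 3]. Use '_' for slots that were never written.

After op 1 (write(2)): arr=[2 _ _ _] head=0 tail=1 count=1
After op 2 (read()): arr=[2 _ _ _] head=1 tail=1 count=0
After op 3 (write(10)): arr=[2 10 _ _] head=1 tail=2 count=1
After op 4 (write(9)): arr=[2 10 9 _] head=1 tail=3 count=2
After op 5 (write(14)): arr=[2 10 9 14] head=1 tail=0 count=3
After op 6 (write(13)): arr=[13 10 9 14] head=1 tail=1 count=4
After op 7 (write(4)): arr=[13 4 9 14] head=2 tail=2 count=4

Answer: 13 4 9 14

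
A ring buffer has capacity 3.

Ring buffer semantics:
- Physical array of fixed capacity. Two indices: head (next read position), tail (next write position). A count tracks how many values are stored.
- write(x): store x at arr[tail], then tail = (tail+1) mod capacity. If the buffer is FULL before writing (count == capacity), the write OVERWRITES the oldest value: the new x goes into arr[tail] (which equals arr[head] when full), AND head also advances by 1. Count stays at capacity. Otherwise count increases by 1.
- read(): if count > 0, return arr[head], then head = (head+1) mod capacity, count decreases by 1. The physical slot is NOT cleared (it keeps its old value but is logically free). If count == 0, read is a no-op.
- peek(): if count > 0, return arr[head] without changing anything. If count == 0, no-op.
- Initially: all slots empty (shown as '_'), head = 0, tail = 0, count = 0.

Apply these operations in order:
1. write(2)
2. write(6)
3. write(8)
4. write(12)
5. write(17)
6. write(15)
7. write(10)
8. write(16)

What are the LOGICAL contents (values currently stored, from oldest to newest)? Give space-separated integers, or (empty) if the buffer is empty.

After op 1 (write(2)): arr=[2 _ _] head=0 tail=1 count=1
After op 2 (write(6)): arr=[2 6 _] head=0 tail=2 count=2
After op 3 (write(8)): arr=[2 6 8] head=0 tail=0 count=3
After op 4 (write(12)): arr=[12 6 8] head=1 tail=1 count=3
After op 5 (write(17)): arr=[12 17 8] head=2 tail=2 count=3
After op 6 (write(15)): arr=[12 17 15] head=0 tail=0 count=3
After op 7 (write(10)): arr=[10 17 15] head=1 tail=1 count=3
After op 8 (write(16)): arr=[10 16 15] head=2 tail=2 count=3

Answer: 15 10 16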